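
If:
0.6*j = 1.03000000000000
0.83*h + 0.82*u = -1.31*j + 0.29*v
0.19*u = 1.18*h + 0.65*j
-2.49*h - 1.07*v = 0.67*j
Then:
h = -1.12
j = 1.72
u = -1.07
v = 1.53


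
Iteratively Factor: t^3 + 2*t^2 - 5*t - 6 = (t + 1)*(t^2 + t - 6) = (t + 1)*(t + 3)*(t - 2)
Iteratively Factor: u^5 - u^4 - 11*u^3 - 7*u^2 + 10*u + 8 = (u + 1)*(u^4 - 2*u^3 - 9*u^2 + 2*u + 8) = (u - 4)*(u + 1)*(u^3 + 2*u^2 - u - 2) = (u - 4)*(u + 1)*(u + 2)*(u^2 - 1) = (u - 4)*(u - 1)*(u + 1)*(u + 2)*(u + 1)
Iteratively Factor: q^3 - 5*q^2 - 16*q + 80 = (q - 4)*(q^2 - q - 20) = (q - 4)*(q + 4)*(q - 5)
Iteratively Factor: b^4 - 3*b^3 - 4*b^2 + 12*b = (b + 2)*(b^3 - 5*b^2 + 6*b) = (b - 3)*(b + 2)*(b^2 - 2*b) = b*(b - 3)*(b + 2)*(b - 2)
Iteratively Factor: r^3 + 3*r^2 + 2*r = (r + 2)*(r^2 + r) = r*(r + 2)*(r + 1)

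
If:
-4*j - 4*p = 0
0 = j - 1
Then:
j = 1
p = -1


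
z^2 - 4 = (z - 2)*(z + 2)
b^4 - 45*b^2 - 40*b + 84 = (b - 7)*(b - 1)*(b + 2)*(b + 6)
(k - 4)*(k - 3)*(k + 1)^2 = k^4 - 5*k^3 - k^2 + 17*k + 12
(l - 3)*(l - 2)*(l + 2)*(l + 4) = l^4 + l^3 - 16*l^2 - 4*l + 48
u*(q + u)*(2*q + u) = 2*q^2*u + 3*q*u^2 + u^3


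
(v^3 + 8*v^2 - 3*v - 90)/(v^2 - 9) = (v^2 + 11*v + 30)/(v + 3)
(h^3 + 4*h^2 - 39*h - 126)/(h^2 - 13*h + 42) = (h^2 + 10*h + 21)/(h - 7)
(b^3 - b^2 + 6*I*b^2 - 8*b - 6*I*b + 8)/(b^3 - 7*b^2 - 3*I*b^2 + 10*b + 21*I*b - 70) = (b^2 + b*(-1 + 4*I) - 4*I)/(b^2 - b*(7 + 5*I) + 35*I)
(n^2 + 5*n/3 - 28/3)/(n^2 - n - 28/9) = 3*(n + 4)/(3*n + 4)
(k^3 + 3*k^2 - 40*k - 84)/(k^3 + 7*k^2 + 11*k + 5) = (k^3 + 3*k^2 - 40*k - 84)/(k^3 + 7*k^2 + 11*k + 5)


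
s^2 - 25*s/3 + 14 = (s - 6)*(s - 7/3)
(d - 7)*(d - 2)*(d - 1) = d^3 - 10*d^2 + 23*d - 14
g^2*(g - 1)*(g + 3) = g^4 + 2*g^3 - 3*g^2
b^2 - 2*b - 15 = (b - 5)*(b + 3)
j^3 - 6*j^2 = j^2*(j - 6)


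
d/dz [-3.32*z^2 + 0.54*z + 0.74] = 0.54 - 6.64*z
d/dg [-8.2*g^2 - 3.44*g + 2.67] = -16.4*g - 3.44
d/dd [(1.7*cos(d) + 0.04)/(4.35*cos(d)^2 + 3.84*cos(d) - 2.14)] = (7.395*cos(d)^2 + 0.348*cos(d) + 3.7916)*sin(d)/(18.9225*cos(d)^4 + 33.408*cos(d)^3 - 3.8724*cos(d)^2 - 16.4352*cos(d) + 4.5796)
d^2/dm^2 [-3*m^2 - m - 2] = -6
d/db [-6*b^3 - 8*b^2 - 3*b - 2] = -18*b^2 - 16*b - 3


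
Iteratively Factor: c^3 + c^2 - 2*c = (c + 2)*(c^2 - c) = c*(c + 2)*(c - 1)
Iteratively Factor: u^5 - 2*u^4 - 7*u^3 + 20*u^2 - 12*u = (u - 2)*(u^4 - 7*u^2 + 6*u) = u*(u - 2)*(u^3 - 7*u + 6) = u*(u - 2)^2*(u^2 + 2*u - 3) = u*(u - 2)^2*(u + 3)*(u - 1)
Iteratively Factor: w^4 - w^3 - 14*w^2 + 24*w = (w)*(w^3 - w^2 - 14*w + 24) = w*(w - 3)*(w^2 + 2*w - 8) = w*(w - 3)*(w + 4)*(w - 2)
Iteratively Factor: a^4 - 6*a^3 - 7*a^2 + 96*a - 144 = (a - 3)*(a^3 - 3*a^2 - 16*a + 48) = (a - 4)*(a - 3)*(a^2 + a - 12) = (a - 4)*(a - 3)^2*(a + 4)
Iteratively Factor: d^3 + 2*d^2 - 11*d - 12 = (d - 3)*(d^2 + 5*d + 4) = (d - 3)*(d + 1)*(d + 4)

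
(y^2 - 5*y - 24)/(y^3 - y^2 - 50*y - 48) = (y + 3)/(y^2 + 7*y + 6)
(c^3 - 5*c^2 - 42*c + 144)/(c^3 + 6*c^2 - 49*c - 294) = (c^2 - 11*c + 24)/(c^2 - 49)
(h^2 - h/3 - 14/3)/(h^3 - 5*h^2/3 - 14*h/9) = 3*(h + 2)/(h*(3*h + 2))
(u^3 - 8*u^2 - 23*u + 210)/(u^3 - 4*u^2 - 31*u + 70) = (u - 6)/(u - 2)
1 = 1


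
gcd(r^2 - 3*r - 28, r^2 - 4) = 1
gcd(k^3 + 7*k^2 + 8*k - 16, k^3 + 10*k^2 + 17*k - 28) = k^2 + 3*k - 4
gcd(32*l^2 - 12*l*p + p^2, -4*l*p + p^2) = -4*l + p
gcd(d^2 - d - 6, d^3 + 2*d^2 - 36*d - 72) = d + 2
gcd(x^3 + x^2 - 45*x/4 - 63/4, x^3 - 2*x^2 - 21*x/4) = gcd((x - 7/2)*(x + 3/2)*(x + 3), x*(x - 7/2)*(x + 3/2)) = x^2 - 2*x - 21/4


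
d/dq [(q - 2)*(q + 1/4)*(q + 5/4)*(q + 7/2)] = 4*q^3 + 9*q^2 - 71*q/8 - 321/32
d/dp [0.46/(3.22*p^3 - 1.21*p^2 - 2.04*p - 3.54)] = (-4.4436*p^2 + 1.1132*p + 0.9384)/(-3.22*p^3 + 1.21*p^2 + 2.04*p + 3.54)^2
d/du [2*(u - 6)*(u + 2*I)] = 4*u - 12 + 4*I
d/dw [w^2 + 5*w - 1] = 2*w + 5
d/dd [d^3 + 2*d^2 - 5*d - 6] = 3*d^2 + 4*d - 5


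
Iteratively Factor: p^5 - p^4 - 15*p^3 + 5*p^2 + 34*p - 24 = (p + 3)*(p^4 - 4*p^3 - 3*p^2 + 14*p - 8) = (p - 4)*(p + 3)*(p^3 - 3*p + 2) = (p - 4)*(p - 1)*(p + 3)*(p^2 + p - 2) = (p - 4)*(p - 1)*(p + 2)*(p + 3)*(p - 1)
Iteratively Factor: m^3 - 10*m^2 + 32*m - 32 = (m - 4)*(m^2 - 6*m + 8) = (m - 4)*(m - 2)*(m - 4)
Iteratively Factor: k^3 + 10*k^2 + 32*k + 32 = (k + 4)*(k^2 + 6*k + 8) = (k + 2)*(k + 4)*(k + 4)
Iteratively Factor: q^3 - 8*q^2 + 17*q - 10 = (q - 1)*(q^2 - 7*q + 10) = (q - 2)*(q - 1)*(q - 5)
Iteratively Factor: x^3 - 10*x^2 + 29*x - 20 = (x - 1)*(x^2 - 9*x + 20) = (x - 5)*(x - 1)*(x - 4)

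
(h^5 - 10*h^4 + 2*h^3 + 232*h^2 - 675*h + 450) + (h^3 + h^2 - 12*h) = h^5 - 10*h^4 + 3*h^3 + 233*h^2 - 687*h + 450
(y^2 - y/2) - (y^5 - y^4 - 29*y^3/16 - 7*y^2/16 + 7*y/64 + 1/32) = -y^5 + y^4 + 29*y^3/16 + 23*y^2/16 - 39*y/64 - 1/32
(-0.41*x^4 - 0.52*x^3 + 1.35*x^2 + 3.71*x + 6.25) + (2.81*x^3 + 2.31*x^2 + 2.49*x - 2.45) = -0.41*x^4 + 2.29*x^3 + 3.66*x^2 + 6.2*x + 3.8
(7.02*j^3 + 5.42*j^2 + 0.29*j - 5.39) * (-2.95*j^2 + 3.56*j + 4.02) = -20.709*j^5 + 9.0022*j^4 + 46.6601*j^3 + 38.7213*j^2 - 18.0226*j - 21.6678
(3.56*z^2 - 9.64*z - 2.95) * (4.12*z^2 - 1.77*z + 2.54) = 14.6672*z^4 - 46.018*z^3 + 13.9512*z^2 - 19.2641*z - 7.493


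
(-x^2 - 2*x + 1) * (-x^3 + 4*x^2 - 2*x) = x^5 - 2*x^4 - 7*x^3 + 8*x^2 - 2*x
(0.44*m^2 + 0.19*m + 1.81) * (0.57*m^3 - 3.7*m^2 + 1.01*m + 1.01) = 0.2508*m^5 - 1.5197*m^4 + 0.7731*m^3 - 6.0607*m^2 + 2.02*m + 1.8281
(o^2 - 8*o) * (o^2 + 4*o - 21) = o^4 - 4*o^3 - 53*o^2 + 168*o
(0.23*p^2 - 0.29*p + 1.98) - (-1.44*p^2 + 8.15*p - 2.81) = 1.67*p^2 - 8.44*p + 4.79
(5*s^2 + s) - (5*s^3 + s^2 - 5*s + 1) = -5*s^3 + 4*s^2 + 6*s - 1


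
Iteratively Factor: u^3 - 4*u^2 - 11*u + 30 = (u + 3)*(u^2 - 7*u + 10) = (u - 2)*(u + 3)*(u - 5)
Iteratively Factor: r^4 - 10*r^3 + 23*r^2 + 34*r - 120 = (r - 3)*(r^3 - 7*r^2 + 2*r + 40) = (r - 3)*(r + 2)*(r^2 - 9*r + 20) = (r - 4)*(r - 3)*(r + 2)*(r - 5)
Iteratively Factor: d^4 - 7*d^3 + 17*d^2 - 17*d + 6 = (d - 1)*(d^3 - 6*d^2 + 11*d - 6) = (d - 2)*(d - 1)*(d^2 - 4*d + 3) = (d - 3)*(d - 2)*(d - 1)*(d - 1)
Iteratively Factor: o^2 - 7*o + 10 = (o - 5)*(o - 2)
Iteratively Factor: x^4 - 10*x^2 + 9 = (x + 3)*(x^3 - 3*x^2 - x + 3) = (x - 3)*(x + 3)*(x^2 - 1) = (x - 3)*(x - 1)*(x + 3)*(x + 1)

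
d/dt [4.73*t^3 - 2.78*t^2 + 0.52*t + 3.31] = 14.19*t^2 - 5.56*t + 0.52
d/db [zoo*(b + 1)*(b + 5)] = zoo*(b + 3)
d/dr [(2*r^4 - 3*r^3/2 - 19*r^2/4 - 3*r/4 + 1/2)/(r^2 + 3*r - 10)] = (8*r^3 + 65*r^2 + 50*r + 3)/(2*(r^2 + 10*r + 25))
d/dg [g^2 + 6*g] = 2*g + 6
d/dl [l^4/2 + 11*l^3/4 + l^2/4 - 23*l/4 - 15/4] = 2*l^3 + 33*l^2/4 + l/2 - 23/4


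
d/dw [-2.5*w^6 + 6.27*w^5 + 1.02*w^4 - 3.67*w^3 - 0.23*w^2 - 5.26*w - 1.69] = -15.0*w^5 + 31.35*w^4 + 4.08*w^3 - 11.01*w^2 - 0.46*w - 5.26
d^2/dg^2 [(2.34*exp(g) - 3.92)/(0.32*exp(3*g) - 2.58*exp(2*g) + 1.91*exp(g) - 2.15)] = (0.958464*exp(6*g) - 9.40838399999999*exp(5*g) + 45.455016*exp(4*g) - 76.704148*exp(3*g) - 44.201592*exp(2*g) + 82.285618*exp(g) - 5.28083)*exp(g)/(0.032768*exp(9*g) - 0.792576*exp(8*g) + 6.976896*exp(7*g) - 27.295368*exp(6*g) + 52.293588*exp(5*g) - 79.054554*exp(4*g) + 74.974091*exp(3*g) - 59.308395*exp(2*g) + 26.486925*exp(g) - 9.938375)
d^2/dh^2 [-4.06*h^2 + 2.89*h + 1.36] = -8.12000000000000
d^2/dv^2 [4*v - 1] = 0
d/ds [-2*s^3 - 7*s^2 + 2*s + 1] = -6*s^2 - 14*s + 2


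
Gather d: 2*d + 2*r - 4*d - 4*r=-2*d - 2*r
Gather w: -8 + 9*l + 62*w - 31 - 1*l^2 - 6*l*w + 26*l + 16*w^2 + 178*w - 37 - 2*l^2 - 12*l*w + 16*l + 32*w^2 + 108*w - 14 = -3*l^2 + 51*l + 48*w^2 + w*(348 - 18*l) - 90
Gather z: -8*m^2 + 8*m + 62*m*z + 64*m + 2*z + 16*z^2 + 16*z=-8*m^2 + 72*m + 16*z^2 + z*(62*m + 18)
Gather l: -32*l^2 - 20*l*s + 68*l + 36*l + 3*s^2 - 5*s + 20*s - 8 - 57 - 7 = -32*l^2 + l*(104 - 20*s) + 3*s^2 + 15*s - 72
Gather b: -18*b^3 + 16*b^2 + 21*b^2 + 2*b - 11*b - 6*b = -18*b^3 + 37*b^2 - 15*b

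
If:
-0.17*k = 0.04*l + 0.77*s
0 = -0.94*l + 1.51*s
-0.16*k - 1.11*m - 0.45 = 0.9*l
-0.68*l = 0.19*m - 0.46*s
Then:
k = -0.73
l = 0.24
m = -0.49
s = 0.15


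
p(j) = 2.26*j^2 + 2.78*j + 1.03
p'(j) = 4.52*j + 2.78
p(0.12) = 1.40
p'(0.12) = 3.32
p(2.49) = 21.96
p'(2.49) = 14.03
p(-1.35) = 1.40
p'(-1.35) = -3.32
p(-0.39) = 0.29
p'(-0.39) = 1.02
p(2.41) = 20.86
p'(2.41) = 13.67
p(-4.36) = 31.87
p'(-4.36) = -16.93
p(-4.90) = 41.67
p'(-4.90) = -19.37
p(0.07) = 1.24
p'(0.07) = 3.10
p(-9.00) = 159.07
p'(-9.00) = -37.90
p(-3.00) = 13.03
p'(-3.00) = -10.78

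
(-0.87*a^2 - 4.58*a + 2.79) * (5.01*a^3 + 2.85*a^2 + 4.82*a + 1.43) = -4.3587*a^5 - 25.4253*a^4 - 3.2685*a^3 - 15.3682*a^2 + 6.8984*a + 3.9897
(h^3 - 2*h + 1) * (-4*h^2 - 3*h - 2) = -4*h^5 - 3*h^4 + 6*h^3 + 2*h^2 + h - 2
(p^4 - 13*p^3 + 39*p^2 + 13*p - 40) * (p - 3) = p^5 - 16*p^4 + 78*p^3 - 104*p^2 - 79*p + 120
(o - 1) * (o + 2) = o^2 + o - 2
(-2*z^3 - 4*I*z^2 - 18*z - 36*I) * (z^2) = -2*z^5 - 4*I*z^4 - 18*z^3 - 36*I*z^2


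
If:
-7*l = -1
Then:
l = 1/7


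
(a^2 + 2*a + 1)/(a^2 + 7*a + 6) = (a + 1)/(a + 6)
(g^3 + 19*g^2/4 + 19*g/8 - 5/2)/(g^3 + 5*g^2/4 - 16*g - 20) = (g - 1/2)/(g - 4)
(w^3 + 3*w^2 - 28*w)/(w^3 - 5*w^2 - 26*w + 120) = w*(w + 7)/(w^2 - w - 30)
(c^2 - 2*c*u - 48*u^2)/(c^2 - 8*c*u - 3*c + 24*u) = (c + 6*u)/(c - 3)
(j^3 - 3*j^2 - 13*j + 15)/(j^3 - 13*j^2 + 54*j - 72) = (j^3 - 3*j^2 - 13*j + 15)/(j^3 - 13*j^2 + 54*j - 72)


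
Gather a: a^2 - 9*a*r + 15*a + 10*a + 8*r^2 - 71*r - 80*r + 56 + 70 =a^2 + a*(25 - 9*r) + 8*r^2 - 151*r + 126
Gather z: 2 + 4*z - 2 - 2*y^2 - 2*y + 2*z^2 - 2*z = -2*y^2 - 2*y + 2*z^2 + 2*z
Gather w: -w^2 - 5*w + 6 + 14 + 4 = -w^2 - 5*w + 24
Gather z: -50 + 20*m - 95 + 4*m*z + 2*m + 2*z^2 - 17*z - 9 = 22*m + 2*z^2 + z*(4*m - 17) - 154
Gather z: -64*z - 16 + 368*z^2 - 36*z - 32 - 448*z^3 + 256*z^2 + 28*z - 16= -448*z^3 + 624*z^2 - 72*z - 64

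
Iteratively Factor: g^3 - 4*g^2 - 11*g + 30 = (g - 5)*(g^2 + g - 6) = (g - 5)*(g - 2)*(g + 3)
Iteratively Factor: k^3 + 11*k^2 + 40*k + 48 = (k + 4)*(k^2 + 7*k + 12) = (k + 4)^2*(k + 3)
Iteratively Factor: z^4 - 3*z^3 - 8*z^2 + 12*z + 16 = (z + 1)*(z^3 - 4*z^2 - 4*z + 16) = (z + 1)*(z + 2)*(z^2 - 6*z + 8) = (z - 4)*(z + 1)*(z + 2)*(z - 2)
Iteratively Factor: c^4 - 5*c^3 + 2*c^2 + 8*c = (c - 2)*(c^3 - 3*c^2 - 4*c) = (c - 4)*(c - 2)*(c^2 + c) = (c - 4)*(c - 2)*(c + 1)*(c)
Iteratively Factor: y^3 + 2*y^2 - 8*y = (y + 4)*(y^2 - 2*y) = (y - 2)*(y + 4)*(y)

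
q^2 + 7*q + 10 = (q + 2)*(q + 5)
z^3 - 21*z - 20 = (z - 5)*(z + 1)*(z + 4)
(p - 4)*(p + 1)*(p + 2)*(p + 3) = p^4 + 2*p^3 - 13*p^2 - 38*p - 24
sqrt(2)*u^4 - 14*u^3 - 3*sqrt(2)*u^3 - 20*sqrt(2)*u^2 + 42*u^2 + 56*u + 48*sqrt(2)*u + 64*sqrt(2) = (u - 4)*(u - 8*sqrt(2))*(u + sqrt(2))*(sqrt(2)*u + sqrt(2))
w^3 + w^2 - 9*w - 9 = (w - 3)*(w + 1)*(w + 3)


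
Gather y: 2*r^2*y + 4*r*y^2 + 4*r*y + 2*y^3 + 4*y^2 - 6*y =2*y^3 + y^2*(4*r + 4) + y*(2*r^2 + 4*r - 6)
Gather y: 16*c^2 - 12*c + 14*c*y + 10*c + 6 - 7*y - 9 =16*c^2 - 2*c + y*(14*c - 7) - 3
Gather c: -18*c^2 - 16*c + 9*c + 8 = -18*c^2 - 7*c + 8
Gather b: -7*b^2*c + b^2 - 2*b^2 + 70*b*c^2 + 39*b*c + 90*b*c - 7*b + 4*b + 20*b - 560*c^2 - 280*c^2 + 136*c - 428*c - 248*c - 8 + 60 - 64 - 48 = b^2*(-7*c - 1) + b*(70*c^2 + 129*c + 17) - 840*c^2 - 540*c - 60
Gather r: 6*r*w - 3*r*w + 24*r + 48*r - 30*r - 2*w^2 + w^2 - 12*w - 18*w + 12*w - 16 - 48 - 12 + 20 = r*(3*w + 42) - w^2 - 18*w - 56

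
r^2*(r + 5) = r^3 + 5*r^2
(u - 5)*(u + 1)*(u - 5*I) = u^3 - 4*u^2 - 5*I*u^2 - 5*u + 20*I*u + 25*I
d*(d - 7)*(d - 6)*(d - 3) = d^4 - 16*d^3 + 81*d^2 - 126*d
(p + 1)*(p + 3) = p^2 + 4*p + 3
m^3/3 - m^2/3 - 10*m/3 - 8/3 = (m/3 + 1/3)*(m - 4)*(m + 2)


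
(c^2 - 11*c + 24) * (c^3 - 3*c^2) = c^5 - 14*c^4 + 57*c^3 - 72*c^2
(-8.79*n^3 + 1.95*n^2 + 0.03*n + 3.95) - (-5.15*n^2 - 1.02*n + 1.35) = -8.79*n^3 + 7.1*n^2 + 1.05*n + 2.6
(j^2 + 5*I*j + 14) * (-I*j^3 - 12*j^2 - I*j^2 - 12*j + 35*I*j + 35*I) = -I*j^5 - 7*j^4 - I*j^4 - 7*j^3 - 39*I*j^3 - 343*j^2 - 39*I*j^2 - 343*j + 490*I*j + 490*I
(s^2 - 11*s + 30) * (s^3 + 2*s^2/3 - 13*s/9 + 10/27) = s^5 - 31*s^4/3 + 191*s^3/9 + 979*s^2/27 - 1280*s/27 + 100/9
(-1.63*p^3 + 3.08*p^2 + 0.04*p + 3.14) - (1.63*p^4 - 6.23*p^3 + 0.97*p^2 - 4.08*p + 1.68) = -1.63*p^4 + 4.6*p^3 + 2.11*p^2 + 4.12*p + 1.46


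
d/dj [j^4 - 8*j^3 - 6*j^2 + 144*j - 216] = 4*j^3 - 24*j^2 - 12*j + 144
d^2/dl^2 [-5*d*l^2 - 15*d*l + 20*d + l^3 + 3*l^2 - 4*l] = -10*d + 6*l + 6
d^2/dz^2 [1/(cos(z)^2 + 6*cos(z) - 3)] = 2*(-2*sin(z)^4 + 9*sin(z)^2*cos(z) + 25*sin(z)^2 + 16)/(cos(z)^2 + 6*cos(z) - 3)^3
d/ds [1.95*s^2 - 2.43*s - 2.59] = 3.9*s - 2.43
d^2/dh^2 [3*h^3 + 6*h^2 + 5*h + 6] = 18*h + 12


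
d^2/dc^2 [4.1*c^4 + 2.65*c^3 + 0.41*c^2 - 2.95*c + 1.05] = 49.2*c^2 + 15.9*c + 0.82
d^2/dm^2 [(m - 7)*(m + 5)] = 2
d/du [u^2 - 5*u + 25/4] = 2*u - 5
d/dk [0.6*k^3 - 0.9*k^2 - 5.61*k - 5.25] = 1.8*k^2 - 1.8*k - 5.61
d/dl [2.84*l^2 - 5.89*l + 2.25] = 5.68*l - 5.89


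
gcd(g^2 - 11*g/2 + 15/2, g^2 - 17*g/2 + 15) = g - 5/2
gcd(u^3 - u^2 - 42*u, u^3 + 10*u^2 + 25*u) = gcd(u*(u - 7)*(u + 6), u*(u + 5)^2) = u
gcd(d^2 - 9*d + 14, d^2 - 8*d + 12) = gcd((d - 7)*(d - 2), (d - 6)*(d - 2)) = d - 2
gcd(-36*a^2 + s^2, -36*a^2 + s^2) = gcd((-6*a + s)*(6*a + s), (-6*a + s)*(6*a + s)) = -36*a^2 + s^2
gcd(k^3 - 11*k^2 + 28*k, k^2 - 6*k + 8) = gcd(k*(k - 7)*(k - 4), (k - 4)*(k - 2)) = k - 4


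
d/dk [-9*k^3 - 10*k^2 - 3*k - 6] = -27*k^2 - 20*k - 3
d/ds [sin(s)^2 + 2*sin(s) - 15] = 2*(sin(s) + 1)*cos(s)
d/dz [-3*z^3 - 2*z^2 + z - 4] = -9*z^2 - 4*z + 1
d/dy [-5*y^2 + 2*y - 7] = 2 - 10*y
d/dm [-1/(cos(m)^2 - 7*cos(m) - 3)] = (7 - 2*cos(m))*sin(m)/(sin(m)^2 + 7*cos(m) + 2)^2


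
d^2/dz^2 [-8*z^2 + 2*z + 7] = -16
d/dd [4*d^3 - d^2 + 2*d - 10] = 12*d^2 - 2*d + 2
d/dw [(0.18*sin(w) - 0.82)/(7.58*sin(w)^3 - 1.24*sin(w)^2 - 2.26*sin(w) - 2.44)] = (-2.7288*sin(w)^3 + 18.87*sin(w)^2 - 2.0336*sin(w) - 2.2924)*cos(w)/(57.4564*sin(w)^6 - 18.7984*sin(w)^5 - 32.724*sin(w)^4 - 31.3856*sin(w)^3 + 11.1588*sin(w)^2 + 11.0288*sin(w) + 5.9536)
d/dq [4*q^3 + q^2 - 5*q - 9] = 12*q^2 + 2*q - 5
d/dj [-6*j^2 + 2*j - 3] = 2 - 12*j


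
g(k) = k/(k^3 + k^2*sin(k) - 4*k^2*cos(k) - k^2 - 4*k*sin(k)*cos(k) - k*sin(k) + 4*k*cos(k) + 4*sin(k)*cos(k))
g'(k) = k*(-4*k^2*sin(k) - k^2*cos(k) - 3*k^2 - 4*k*sin(k)^2 + 2*k*sin(k) + 4*k*cos(k)^2 + 9*k*cos(k) + 2*k + 4*sin(k)^2 + 4*sin(k)*cos(k) + sin(k) - 4*cos(k)^2 - 4*cos(k))/(k^3 + k^2*sin(k) - 4*k^2*cos(k) - k^2 - 4*k*sin(k)*cos(k) - k*sin(k) + 4*k*cos(k) + 4*sin(k)*cos(k))^2 + 1/(k^3 + k^2*sin(k) - 4*k^2*cos(k) - k^2 - 4*k*sin(k)*cos(k) - k*sin(k) + 4*k*cos(k) + 4*sin(k)*cos(k)) = (-4*k^3*sin(k) - k^3*cos(k) - 2*k^3 + 3*k^2*sin(k) + 5*k^2*cos(k) + 4*k^2*cos(2*k) + k^2 - 4*k*cos(2*k) + 2*sin(2*k))/((k - 1)^2*(k + sin(k))^2*(k - 4*cos(k))^2)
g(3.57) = 0.06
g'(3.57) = -0.00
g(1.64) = 0.51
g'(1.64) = -1.98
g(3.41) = 0.06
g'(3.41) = -0.01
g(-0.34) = 0.09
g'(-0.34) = 0.06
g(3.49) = 0.06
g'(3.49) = -0.01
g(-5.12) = 0.03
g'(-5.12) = 0.03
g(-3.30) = -0.38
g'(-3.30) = 0.97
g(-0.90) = 0.08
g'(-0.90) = -0.02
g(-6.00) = 0.02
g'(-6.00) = 0.01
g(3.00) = 0.07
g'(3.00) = -0.03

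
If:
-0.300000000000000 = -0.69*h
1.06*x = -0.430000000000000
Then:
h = 0.43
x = -0.41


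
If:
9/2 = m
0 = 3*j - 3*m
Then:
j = 9/2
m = 9/2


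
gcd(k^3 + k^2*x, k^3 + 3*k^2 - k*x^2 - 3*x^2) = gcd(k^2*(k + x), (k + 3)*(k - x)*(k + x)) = k + x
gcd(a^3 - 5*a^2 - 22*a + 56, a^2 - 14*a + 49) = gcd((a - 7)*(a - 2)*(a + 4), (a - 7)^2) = a - 7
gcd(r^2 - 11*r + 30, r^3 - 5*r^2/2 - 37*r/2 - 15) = r - 6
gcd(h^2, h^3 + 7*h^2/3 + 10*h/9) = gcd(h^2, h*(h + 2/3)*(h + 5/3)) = h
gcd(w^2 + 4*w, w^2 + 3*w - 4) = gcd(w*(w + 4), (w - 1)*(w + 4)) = w + 4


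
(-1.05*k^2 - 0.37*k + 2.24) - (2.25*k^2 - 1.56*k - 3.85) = -3.3*k^2 + 1.19*k + 6.09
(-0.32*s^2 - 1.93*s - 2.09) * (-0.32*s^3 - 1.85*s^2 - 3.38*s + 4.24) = 0.1024*s^5 + 1.2096*s^4 + 5.3209*s^3 + 9.0331*s^2 - 1.119*s - 8.8616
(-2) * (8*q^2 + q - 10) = -16*q^2 - 2*q + 20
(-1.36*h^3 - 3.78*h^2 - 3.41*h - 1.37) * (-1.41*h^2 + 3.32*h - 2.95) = 1.9176*h^5 + 0.8146*h^4 - 3.7295*h^3 + 1.7615*h^2 + 5.5111*h + 4.0415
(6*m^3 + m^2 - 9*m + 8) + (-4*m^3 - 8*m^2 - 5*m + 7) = 2*m^3 - 7*m^2 - 14*m + 15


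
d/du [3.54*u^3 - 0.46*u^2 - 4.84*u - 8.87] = 10.62*u^2 - 0.92*u - 4.84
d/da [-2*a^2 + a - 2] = 1 - 4*a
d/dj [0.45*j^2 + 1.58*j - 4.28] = 0.9*j + 1.58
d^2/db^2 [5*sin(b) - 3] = -5*sin(b)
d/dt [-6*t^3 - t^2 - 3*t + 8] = -18*t^2 - 2*t - 3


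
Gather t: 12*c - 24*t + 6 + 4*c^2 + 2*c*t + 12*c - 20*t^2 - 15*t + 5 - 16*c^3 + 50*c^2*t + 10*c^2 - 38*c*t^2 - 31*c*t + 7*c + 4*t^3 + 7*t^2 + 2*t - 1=-16*c^3 + 14*c^2 + 31*c + 4*t^3 + t^2*(-38*c - 13) + t*(50*c^2 - 29*c - 37) + 10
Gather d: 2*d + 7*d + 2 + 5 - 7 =9*d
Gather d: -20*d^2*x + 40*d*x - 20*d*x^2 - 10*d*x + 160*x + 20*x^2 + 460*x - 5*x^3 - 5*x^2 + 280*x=-20*d^2*x + d*(-20*x^2 + 30*x) - 5*x^3 + 15*x^2 + 900*x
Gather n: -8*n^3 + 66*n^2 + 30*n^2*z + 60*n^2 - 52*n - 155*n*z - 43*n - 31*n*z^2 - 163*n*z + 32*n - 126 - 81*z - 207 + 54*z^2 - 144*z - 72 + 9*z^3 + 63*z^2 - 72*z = -8*n^3 + n^2*(30*z + 126) + n*(-31*z^2 - 318*z - 63) + 9*z^3 + 117*z^2 - 297*z - 405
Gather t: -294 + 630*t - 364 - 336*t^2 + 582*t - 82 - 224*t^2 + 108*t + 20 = -560*t^2 + 1320*t - 720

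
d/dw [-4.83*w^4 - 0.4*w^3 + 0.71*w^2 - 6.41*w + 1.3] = -19.32*w^3 - 1.2*w^2 + 1.42*w - 6.41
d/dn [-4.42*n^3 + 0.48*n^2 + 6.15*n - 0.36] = -13.26*n^2 + 0.96*n + 6.15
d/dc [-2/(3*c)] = 2/(3*c^2)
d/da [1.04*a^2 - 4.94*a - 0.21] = 2.08*a - 4.94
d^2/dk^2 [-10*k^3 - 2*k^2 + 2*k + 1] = -60*k - 4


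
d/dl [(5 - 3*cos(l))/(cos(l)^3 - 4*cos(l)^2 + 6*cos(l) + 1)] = 16*(-6*cos(l)^3 + 27*cos(l)^2 - 40*cos(l) + 33)*sin(l)/(16*sin(l)^2 + 27*cos(l) + cos(3*l) - 12)^2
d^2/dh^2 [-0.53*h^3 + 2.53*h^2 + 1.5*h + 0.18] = 5.06 - 3.18*h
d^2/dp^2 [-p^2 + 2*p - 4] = -2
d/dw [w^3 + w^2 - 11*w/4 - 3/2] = 3*w^2 + 2*w - 11/4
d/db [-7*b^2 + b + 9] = 1 - 14*b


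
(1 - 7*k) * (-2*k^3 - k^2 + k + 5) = 14*k^4 + 5*k^3 - 8*k^2 - 34*k + 5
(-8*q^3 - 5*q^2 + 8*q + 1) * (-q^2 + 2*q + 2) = 8*q^5 - 11*q^4 - 34*q^3 + 5*q^2 + 18*q + 2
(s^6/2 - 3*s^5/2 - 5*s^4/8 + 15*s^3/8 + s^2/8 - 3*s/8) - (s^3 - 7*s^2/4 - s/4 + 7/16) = s^6/2 - 3*s^5/2 - 5*s^4/8 + 7*s^3/8 + 15*s^2/8 - s/8 - 7/16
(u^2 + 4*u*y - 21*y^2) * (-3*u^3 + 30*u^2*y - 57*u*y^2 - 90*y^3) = -3*u^5 + 18*u^4*y + 126*u^3*y^2 - 948*u^2*y^3 + 837*u*y^4 + 1890*y^5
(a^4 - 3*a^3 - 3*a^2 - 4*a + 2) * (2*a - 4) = 2*a^5 - 10*a^4 + 6*a^3 + 4*a^2 + 20*a - 8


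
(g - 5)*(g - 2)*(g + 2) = g^3 - 5*g^2 - 4*g + 20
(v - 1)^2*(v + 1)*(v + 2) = v^4 + v^3 - 3*v^2 - v + 2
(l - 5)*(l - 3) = l^2 - 8*l + 15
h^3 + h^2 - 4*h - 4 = (h - 2)*(h + 1)*(h + 2)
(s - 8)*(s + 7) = s^2 - s - 56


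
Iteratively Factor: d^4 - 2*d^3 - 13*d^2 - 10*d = (d + 2)*(d^3 - 4*d^2 - 5*d) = (d + 1)*(d + 2)*(d^2 - 5*d) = d*(d + 1)*(d + 2)*(d - 5)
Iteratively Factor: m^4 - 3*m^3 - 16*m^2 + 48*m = (m - 4)*(m^3 + m^2 - 12*m) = m*(m - 4)*(m^2 + m - 12) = m*(m - 4)*(m + 4)*(m - 3)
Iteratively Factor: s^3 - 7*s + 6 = (s + 3)*(s^2 - 3*s + 2) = (s - 1)*(s + 3)*(s - 2)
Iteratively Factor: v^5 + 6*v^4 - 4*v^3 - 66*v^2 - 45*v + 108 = (v - 1)*(v^4 + 7*v^3 + 3*v^2 - 63*v - 108) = (v - 3)*(v - 1)*(v^3 + 10*v^2 + 33*v + 36) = (v - 3)*(v - 1)*(v + 4)*(v^2 + 6*v + 9) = (v - 3)*(v - 1)*(v + 3)*(v + 4)*(v + 3)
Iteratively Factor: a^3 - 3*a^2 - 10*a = (a)*(a^2 - 3*a - 10) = a*(a + 2)*(a - 5)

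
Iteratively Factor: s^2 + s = (s)*(s + 1)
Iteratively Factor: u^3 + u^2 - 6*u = (u)*(u^2 + u - 6) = u*(u + 3)*(u - 2)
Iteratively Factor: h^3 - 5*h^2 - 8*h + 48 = (h - 4)*(h^2 - h - 12) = (h - 4)^2*(h + 3)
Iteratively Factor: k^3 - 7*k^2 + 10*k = (k - 5)*(k^2 - 2*k) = (k - 5)*(k - 2)*(k)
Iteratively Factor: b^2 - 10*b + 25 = (b - 5)*(b - 5)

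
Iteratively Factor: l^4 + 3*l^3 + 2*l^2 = (l + 2)*(l^3 + l^2) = (l + 1)*(l + 2)*(l^2) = l*(l + 1)*(l + 2)*(l)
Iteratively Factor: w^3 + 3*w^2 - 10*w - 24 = (w + 2)*(w^2 + w - 12) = (w + 2)*(w + 4)*(w - 3)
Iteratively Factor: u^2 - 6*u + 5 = (u - 5)*(u - 1)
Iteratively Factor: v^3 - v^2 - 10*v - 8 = (v + 1)*(v^2 - 2*v - 8) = (v + 1)*(v + 2)*(v - 4)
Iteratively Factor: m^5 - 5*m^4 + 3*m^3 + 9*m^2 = (m + 1)*(m^4 - 6*m^3 + 9*m^2) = (m - 3)*(m + 1)*(m^3 - 3*m^2) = m*(m - 3)*(m + 1)*(m^2 - 3*m) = m^2*(m - 3)*(m + 1)*(m - 3)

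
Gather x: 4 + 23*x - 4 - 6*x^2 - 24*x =-6*x^2 - x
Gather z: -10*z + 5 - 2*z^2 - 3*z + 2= -2*z^2 - 13*z + 7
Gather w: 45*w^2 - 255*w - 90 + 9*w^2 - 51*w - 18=54*w^2 - 306*w - 108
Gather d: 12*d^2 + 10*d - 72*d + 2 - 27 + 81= 12*d^2 - 62*d + 56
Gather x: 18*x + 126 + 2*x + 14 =20*x + 140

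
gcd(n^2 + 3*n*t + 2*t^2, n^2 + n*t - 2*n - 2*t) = n + t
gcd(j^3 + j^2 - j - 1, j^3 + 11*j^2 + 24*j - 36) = j - 1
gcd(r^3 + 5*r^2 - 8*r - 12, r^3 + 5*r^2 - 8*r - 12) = r^3 + 5*r^2 - 8*r - 12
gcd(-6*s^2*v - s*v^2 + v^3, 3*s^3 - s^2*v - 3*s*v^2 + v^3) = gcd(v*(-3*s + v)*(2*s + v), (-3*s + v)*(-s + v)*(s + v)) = 3*s - v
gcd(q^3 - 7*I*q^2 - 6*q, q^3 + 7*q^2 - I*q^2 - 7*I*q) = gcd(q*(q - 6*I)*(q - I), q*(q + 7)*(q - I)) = q^2 - I*q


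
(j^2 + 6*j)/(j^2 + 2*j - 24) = j/(j - 4)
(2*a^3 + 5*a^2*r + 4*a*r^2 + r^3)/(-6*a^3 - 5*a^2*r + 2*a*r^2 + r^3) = (2*a^2 + 3*a*r + r^2)/(-6*a^2 + a*r + r^2)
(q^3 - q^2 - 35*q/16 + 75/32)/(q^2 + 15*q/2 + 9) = (16*q^2 - 40*q + 25)/(16*(q + 6))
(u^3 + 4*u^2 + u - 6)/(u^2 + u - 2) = u + 3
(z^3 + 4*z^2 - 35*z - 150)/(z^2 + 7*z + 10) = (z^2 - z - 30)/(z + 2)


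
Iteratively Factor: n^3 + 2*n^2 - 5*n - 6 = (n - 2)*(n^2 + 4*n + 3) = (n - 2)*(n + 3)*(n + 1)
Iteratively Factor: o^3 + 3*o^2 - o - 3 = (o - 1)*(o^2 + 4*o + 3) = (o - 1)*(o + 3)*(o + 1)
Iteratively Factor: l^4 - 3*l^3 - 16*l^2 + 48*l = (l + 4)*(l^3 - 7*l^2 + 12*l) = l*(l + 4)*(l^2 - 7*l + 12) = l*(l - 3)*(l + 4)*(l - 4)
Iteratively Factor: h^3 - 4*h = (h)*(h^2 - 4) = h*(h - 2)*(h + 2)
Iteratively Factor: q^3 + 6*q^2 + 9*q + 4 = (q + 1)*(q^2 + 5*q + 4) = (q + 1)*(q + 4)*(q + 1)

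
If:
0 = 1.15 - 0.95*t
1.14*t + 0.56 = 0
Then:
No Solution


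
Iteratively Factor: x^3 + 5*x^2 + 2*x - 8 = (x + 4)*(x^2 + x - 2) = (x + 2)*(x + 4)*(x - 1)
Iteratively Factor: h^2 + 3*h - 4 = (h + 4)*(h - 1)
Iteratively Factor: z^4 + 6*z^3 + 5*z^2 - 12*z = (z)*(z^3 + 6*z^2 + 5*z - 12) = z*(z - 1)*(z^2 + 7*z + 12) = z*(z - 1)*(z + 3)*(z + 4)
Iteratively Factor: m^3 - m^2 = (m)*(m^2 - m) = m^2*(m - 1)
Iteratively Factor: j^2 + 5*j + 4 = (j + 1)*(j + 4)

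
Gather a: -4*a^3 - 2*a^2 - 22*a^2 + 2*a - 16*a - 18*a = -4*a^3 - 24*a^2 - 32*a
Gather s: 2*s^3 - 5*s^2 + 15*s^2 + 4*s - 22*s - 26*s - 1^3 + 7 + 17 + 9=2*s^3 + 10*s^2 - 44*s + 32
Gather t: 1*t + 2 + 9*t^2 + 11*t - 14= 9*t^2 + 12*t - 12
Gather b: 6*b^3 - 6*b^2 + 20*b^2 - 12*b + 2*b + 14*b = 6*b^3 + 14*b^2 + 4*b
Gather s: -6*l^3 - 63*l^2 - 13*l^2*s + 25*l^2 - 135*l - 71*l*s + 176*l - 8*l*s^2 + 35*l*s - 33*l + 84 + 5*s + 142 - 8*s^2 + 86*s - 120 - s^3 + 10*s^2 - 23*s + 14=-6*l^3 - 38*l^2 + 8*l - s^3 + s^2*(2 - 8*l) + s*(-13*l^2 - 36*l + 68) + 120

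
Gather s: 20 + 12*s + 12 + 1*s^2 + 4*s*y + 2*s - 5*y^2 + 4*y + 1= s^2 + s*(4*y + 14) - 5*y^2 + 4*y + 33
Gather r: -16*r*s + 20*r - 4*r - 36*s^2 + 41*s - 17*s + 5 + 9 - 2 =r*(16 - 16*s) - 36*s^2 + 24*s + 12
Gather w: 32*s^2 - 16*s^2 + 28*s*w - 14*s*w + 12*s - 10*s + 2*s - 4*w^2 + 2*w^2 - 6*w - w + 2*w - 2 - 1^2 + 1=16*s^2 + 4*s - 2*w^2 + w*(14*s - 5) - 2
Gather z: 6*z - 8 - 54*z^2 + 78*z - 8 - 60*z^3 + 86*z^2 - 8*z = -60*z^3 + 32*z^2 + 76*z - 16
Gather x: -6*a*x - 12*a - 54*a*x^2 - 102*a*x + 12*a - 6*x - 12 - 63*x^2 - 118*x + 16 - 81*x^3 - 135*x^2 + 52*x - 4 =-81*x^3 + x^2*(-54*a - 198) + x*(-108*a - 72)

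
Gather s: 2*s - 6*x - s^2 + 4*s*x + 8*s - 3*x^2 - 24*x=-s^2 + s*(4*x + 10) - 3*x^2 - 30*x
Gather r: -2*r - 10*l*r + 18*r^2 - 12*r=18*r^2 + r*(-10*l - 14)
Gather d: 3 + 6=9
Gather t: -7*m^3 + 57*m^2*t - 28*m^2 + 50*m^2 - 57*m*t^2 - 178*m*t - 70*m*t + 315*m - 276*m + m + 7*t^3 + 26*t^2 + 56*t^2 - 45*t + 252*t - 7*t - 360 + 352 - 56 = -7*m^3 + 22*m^2 + 40*m + 7*t^3 + t^2*(82 - 57*m) + t*(57*m^2 - 248*m + 200) - 64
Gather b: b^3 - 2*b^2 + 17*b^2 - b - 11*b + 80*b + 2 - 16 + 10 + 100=b^3 + 15*b^2 + 68*b + 96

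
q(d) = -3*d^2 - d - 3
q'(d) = -6*d - 1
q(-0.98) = -4.90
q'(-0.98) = 4.88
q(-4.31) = -54.42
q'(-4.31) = 24.86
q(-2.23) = -15.69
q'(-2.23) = 12.38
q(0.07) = -3.08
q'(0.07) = -1.42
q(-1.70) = -9.97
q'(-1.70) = 9.20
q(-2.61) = -20.83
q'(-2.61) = 14.66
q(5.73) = -107.23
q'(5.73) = -35.38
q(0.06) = -3.07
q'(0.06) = -1.36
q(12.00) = -447.00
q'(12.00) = -73.00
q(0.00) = -3.00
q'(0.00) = -1.00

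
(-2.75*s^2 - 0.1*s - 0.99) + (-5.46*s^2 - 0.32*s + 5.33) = -8.21*s^2 - 0.42*s + 4.34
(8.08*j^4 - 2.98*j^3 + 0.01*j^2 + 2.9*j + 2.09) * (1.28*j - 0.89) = 10.3424*j^5 - 11.0056*j^4 + 2.665*j^3 + 3.7031*j^2 + 0.0941999999999998*j - 1.8601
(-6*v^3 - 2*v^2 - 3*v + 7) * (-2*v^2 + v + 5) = 12*v^5 - 2*v^4 - 26*v^3 - 27*v^2 - 8*v + 35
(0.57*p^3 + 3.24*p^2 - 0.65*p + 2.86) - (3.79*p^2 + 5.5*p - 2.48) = 0.57*p^3 - 0.55*p^2 - 6.15*p + 5.34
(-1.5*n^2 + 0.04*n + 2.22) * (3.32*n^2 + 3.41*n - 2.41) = -4.98*n^4 - 4.9822*n^3 + 11.1218*n^2 + 7.4738*n - 5.3502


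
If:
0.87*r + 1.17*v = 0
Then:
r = -1.3448275862069*v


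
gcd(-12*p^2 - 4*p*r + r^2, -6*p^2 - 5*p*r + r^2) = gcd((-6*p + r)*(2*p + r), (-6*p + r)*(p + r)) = 6*p - r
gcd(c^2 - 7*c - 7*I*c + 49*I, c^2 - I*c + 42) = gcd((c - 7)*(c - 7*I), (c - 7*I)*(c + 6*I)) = c - 7*I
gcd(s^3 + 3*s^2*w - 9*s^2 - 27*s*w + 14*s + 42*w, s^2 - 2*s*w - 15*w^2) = s + 3*w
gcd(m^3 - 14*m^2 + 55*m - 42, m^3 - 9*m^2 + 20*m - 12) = m^2 - 7*m + 6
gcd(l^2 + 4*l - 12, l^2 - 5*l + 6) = l - 2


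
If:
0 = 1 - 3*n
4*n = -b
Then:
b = -4/3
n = 1/3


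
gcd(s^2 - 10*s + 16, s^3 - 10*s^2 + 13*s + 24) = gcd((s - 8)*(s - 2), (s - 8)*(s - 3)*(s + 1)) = s - 8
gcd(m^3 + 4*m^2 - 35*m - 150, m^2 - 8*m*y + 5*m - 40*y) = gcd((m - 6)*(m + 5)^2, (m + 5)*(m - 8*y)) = m + 5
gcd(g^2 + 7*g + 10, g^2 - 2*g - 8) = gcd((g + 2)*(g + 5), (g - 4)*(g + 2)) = g + 2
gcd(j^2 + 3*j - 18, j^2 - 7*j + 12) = j - 3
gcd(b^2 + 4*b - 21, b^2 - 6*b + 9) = b - 3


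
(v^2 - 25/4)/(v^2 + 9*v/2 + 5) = (v - 5/2)/(v + 2)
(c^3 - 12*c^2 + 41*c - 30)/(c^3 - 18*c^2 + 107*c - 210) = (c - 1)/(c - 7)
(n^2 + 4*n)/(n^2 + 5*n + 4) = n/(n + 1)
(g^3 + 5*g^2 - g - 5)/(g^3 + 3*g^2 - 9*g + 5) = (g + 1)/(g - 1)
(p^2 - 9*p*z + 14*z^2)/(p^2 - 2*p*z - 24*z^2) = (-p^2 + 9*p*z - 14*z^2)/(-p^2 + 2*p*z + 24*z^2)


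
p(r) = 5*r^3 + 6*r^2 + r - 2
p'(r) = 15*r^2 + 12*r + 1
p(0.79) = 5.00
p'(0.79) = 19.84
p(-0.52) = -1.60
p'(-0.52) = -1.18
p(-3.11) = -97.48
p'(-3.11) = 108.76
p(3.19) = 224.56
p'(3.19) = 191.92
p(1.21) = 16.85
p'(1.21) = 37.48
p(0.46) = 0.22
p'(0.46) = 9.69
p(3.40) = 267.28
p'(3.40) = 215.20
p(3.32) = 250.43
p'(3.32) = 206.18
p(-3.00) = -86.00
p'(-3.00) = 100.00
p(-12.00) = -7790.00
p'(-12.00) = 2017.00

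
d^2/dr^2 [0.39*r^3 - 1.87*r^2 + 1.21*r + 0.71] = 2.34*r - 3.74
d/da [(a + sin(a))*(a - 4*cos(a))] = (a + sin(a))*(4*sin(a) + 1) + (a - 4*cos(a))*(cos(a) + 1)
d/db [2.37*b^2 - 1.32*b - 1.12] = 4.74*b - 1.32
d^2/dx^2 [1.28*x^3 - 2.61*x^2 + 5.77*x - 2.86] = 7.68*x - 5.22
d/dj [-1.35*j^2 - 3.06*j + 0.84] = -2.7*j - 3.06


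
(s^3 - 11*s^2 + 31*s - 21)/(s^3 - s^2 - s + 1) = (s^2 - 10*s + 21)/(s^2 - 1)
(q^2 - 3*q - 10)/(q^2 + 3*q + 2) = (q - 5)/(q + 1)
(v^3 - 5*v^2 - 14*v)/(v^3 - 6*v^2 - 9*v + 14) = v/(v - 1)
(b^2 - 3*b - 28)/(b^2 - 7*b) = (b + 4)/b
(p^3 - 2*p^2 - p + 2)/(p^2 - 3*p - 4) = (p^2 - 3*p + 2)/(p - 4)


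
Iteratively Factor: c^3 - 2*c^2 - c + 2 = (c + 1)*(c^2 - 3*c + 2) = (c - 2)*(c + 1)*(c - 1)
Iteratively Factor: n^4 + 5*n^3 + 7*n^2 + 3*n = (n + 1)*(n^3 + 4*n^2 + 3*n) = n*(n + 1)*(n^2 + 4*n + 3) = n*(n + 1)*(n + 3)*(n + 1)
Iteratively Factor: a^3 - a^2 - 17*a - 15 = (a - 5)*(a^2 + 4*a + 3) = (a - 5)*(a + 3)*(a + 1)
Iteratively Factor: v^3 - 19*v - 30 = (v - 5)*(v^2 + 5*v + 6) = (v - 5)*(v + 3)*(v + 2)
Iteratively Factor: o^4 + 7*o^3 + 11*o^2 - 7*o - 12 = (o + 3)*(o^3 + 4*o^2 - o - 4) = (o + 3)*(o + 4)*(o^2 - 1) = (o - 1)*(o + 3)*(o + 4)*(o + 1)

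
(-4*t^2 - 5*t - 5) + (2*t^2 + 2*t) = -2*t^2 - 3*t - 5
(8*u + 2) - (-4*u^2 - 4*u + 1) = 4*u^2 + 12*u + 1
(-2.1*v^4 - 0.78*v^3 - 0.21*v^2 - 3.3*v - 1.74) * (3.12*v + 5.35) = -6.552*v^5 - 13.6686*v^4 - 4.8282*v^3 - 11.4195*v^2 - 23.0838*v - 9.309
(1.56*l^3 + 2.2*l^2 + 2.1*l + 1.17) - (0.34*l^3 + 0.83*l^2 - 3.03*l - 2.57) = 1.22*l^3 + 1.37*l^2 + 5.13*l + 3.74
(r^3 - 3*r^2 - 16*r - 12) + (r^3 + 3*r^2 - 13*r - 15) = 2*r^3 - 29*r - 27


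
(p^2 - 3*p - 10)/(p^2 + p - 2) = (p - 5)/(p - 1)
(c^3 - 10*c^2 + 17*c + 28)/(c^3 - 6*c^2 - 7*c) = (c - 4)/c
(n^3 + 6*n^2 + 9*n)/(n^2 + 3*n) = n + 3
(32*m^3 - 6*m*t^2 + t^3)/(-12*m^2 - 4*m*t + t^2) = (16*m^2 - 8*m*t + t^2)/(-6*m + t)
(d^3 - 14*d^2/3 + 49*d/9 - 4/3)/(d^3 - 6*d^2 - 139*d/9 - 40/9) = (-9*d^3 + 42*d^2 - 49*d + 12)/(-9*d^3 + 54*d^2 + 139*d + 40)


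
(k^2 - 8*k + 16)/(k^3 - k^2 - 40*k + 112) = 1/(k + 7)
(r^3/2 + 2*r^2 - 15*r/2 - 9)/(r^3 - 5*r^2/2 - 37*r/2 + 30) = (r^3 + 4*r^2 - 15*r - 18)/(2*r^3 - 5*r^2 - 37*r + 60)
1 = 1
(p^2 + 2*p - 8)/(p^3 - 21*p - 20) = (p - 2)/(p^2 - 4*p - 5)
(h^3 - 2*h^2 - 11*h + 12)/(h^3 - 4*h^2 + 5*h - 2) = (h^2 - h - 12)/(h^2 - 3*h + 2)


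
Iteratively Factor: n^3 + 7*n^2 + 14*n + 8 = (n + 1)*(n^2 + 6*n + 8) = (n + 1)*(n + 2)*(n + 4)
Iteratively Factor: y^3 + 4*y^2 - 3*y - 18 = (y - 2)*(y^2 + 6*y + 9) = (y - 2)*(y + 3)*(y + 3)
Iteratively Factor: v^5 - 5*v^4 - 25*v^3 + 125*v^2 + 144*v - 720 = (v - 3)*(v^4 - 2*v^3 - 31*v^2 + 32*v + 240) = (v - 5)*(v - 3)*(v^3 + 3*v^2 - 16*v - 48) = (v - 5)*(v - 3)*(v + 4)*(v^2 - v - 12) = (v - 5)*(v - 4)*(v - 3)*(v + 4)*(v + 3)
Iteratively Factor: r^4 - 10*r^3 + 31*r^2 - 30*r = (r - 3)*(r^3 - 7*r^2 + 10*r) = r*(r - 3)*(r^2 - 7*r + 10) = r*(r - 3)*(r - 2)*(r - 5)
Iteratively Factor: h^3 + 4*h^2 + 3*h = (h)*(h^2 + 4*h + 3) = h*(h + 1)*(h + 3)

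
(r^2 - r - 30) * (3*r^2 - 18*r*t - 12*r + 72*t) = 3*r^4 - 18*r^3*t - 15*r^3 + 90*r^2*t - 78*r^2 + 468*r*t + 360*r - 2160*t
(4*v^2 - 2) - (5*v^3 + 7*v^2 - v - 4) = -5*v^3 - 3*v^2 + v + 2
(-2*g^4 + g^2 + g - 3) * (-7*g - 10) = 14*g^5 + 20*g^4 - 7*g^3 - 17*g^2 + 11*g + 30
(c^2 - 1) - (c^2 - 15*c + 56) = 15*c - 57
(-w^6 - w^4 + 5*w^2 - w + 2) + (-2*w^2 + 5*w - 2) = -w^6 - w^4 + 3*w^2 + 4*w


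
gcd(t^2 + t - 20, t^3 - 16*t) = t - 4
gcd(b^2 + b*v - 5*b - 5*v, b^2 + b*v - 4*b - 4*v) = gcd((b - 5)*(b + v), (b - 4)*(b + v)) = b + v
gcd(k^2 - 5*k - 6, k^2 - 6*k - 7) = k + 1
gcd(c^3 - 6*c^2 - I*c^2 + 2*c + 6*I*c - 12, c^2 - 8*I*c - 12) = c - 2*I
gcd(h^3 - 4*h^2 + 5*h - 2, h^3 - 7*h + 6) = h^2 - 3*h + 2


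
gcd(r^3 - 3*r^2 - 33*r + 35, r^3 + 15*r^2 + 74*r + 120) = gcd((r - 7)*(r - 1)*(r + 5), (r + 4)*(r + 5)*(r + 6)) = r + 5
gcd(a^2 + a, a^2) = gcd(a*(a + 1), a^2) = a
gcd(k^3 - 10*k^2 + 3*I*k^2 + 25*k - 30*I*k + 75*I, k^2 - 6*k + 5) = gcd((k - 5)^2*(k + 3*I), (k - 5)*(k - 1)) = k - 5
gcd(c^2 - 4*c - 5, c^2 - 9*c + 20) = c - 5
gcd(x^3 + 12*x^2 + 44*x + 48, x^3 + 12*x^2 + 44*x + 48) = x^3 + 12*x^2 + 44*x + 48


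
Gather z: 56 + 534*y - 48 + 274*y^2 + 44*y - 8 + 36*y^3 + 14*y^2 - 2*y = 36*y^3 + 288*y^2 + 576*y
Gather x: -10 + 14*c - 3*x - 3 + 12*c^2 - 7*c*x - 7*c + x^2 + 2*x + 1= 12*c^2 + 7*c + x^2 + x*(-7*c - 1) - 12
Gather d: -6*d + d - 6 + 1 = -5*d - 5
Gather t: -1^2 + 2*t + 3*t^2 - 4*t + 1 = 3*t^2 - 2*t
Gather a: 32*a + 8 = 32*a + 8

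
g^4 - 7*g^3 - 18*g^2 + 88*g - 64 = (g - 8)*(g - 2)*(g - 1)*(g + 4)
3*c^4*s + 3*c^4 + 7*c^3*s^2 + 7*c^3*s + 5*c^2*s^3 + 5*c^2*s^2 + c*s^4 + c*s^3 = (c + s)^2*(3*c + s)*(c*s + c)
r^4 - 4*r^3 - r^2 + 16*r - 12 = (r - 3)*(r - 2)*(r - 1)*(r + 2)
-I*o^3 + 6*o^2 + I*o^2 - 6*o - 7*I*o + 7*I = (o - I)*(o + 7*I)*(-I*o + I)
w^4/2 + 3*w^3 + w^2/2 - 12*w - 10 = (w/2 + 1)*(w - 2)*(w + 1)*(w + 5)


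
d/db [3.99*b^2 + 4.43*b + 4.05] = 7.98*b + 4.43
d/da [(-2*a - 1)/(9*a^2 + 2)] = 2*(9*a^2 + 9*a - 2)/(81*a^4 + 36*a^2 + 4)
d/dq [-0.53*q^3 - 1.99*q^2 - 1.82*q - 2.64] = -1.59*q^2 - 3.98*q - 1.82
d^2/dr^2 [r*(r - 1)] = 2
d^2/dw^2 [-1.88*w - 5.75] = 0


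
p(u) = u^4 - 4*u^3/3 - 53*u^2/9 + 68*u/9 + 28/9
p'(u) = 4*u^3 - 4*u^2 - 106*u/9 + 68/9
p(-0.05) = 2.72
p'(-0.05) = 8.13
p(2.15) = 0.25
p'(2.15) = 3.50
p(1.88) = 0.13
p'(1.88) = -2.15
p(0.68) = 5.32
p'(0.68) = -1.05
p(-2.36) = 1.03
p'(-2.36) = -39.50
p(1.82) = 0.29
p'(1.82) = -3.02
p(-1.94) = -9.81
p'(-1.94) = -13.86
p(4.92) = 324.89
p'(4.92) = 329.17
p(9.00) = 5183.11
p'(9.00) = 2493.56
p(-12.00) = 22104.44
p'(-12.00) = -7339.11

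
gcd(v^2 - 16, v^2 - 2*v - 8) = v - 4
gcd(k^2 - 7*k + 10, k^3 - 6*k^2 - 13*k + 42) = k - 2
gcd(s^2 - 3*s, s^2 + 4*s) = s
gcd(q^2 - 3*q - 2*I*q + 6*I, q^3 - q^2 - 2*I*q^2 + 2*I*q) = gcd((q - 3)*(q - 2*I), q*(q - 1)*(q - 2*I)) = q - 2*I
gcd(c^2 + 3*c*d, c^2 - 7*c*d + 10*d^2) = 1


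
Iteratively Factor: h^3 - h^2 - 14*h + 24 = (h - 2)*(h^2 + h - 12) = (h - 2)*(h + 4)*(h - 3)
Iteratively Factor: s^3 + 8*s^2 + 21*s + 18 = (s + 3)*(s^2 + 5*s + 6) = (s + 2)*(s + 3)*(s + 3)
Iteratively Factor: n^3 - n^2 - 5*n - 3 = (n + 1)*(n^2 - 2*n - 3) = (n + 1)^2*(n - 3)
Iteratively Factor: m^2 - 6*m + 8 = (m - 4)*(m - 2)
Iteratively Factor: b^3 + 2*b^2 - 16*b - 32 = (b - 4)*(b^2 + 6*b + 8) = (b - 4)*(b + 4)*(b + 2)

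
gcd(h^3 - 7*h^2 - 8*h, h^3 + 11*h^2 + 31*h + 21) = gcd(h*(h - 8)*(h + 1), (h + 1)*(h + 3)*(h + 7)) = h + 1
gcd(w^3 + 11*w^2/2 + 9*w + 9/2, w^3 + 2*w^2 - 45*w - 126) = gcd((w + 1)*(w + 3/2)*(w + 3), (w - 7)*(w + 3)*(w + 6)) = w + 3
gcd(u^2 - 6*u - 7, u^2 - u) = 1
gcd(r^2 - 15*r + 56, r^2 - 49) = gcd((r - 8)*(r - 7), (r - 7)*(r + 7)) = r - 7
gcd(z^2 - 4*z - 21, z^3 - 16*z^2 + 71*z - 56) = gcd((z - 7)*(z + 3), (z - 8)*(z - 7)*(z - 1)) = z - 7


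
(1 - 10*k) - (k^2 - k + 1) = -k^2 - 9*k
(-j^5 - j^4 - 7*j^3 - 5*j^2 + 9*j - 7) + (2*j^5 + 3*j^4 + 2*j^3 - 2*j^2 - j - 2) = j^5 + 2*j^4 - 5*j^3 - 7*j^2 + 8*j - 9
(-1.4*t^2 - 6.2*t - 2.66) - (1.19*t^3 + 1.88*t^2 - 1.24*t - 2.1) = -1.19*t^3 - 3.28*t^2 - 4.96*t - 0.56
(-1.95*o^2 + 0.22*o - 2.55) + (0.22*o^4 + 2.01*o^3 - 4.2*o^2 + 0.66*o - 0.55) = 0.22*o^4 + 2.01*o^3 - 6.15*o^2 + 0.88*o - 3.1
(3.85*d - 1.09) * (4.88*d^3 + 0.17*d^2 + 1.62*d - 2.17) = 18.788*d^4 - 4.6647*d^3 + 6.0517*d^2 - 10.1203*d + 2.3653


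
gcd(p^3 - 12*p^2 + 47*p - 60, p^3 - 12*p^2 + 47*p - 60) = p^3 - 12*p^2 + 47*p - 60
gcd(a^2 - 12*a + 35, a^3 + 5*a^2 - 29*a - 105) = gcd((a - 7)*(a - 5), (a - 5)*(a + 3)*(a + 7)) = a - 5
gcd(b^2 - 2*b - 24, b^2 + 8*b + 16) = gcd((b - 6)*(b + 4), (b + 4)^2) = b + 4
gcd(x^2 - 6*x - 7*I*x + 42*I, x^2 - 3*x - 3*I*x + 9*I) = 1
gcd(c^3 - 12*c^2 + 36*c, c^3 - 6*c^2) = c^2 - 6*c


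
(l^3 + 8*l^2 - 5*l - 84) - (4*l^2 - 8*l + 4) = l^3 + 4*l^2 + 3*l - 88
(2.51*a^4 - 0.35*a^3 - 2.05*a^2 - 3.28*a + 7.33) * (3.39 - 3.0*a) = -7.53*a^5 + 9.5589*a^4 + 4.9635*a^3 + 2.8905*a^2 - 33.1092*a + 24.8487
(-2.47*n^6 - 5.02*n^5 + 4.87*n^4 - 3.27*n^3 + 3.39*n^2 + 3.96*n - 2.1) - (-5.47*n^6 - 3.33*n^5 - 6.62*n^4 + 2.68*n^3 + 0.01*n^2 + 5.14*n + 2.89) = 3.0*n^6 - 1.69*n^5 + 11.49*n^4 - 5.95*n^3 + 3.38*n^2 - 1.18*n - 4.99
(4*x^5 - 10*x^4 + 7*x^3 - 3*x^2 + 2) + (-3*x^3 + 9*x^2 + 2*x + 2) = 4*x^5 - 10*x^4 + 4*x^3 + 6*x^2 + 2*x + 4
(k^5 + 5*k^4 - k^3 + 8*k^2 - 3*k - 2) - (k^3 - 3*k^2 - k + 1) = k^5 + 5*k^4 - 2*k^3 + 11*k^2 - 2*k - 3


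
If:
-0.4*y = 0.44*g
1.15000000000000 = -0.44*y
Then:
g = 2.38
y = -2.61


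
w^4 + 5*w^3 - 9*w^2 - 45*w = w*(w - 3)*(w + 3)*(w + 5)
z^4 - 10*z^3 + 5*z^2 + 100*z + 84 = (z - 7)*(z - 6)*(z + 1)*(z + 2)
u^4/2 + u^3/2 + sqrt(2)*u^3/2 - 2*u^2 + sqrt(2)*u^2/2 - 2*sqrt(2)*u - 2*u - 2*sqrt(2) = (u - 2)*(u + 1)*(sqrt(2)*u/2 + 1)*(sqrt(2)*u/2 + sqrt(2))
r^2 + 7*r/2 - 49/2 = (r - 7/2)*(r + 7)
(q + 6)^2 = q^2 + 12*q + 36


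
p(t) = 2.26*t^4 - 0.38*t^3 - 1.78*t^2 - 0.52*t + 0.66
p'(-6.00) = -1972.84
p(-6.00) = 2950.74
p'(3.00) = 222.62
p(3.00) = 155.88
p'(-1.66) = -39.10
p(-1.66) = 15.52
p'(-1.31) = -18.14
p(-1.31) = 5.80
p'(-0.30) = 0.20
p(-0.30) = 0.68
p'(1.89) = 49.71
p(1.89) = 19.59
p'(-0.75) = -2.30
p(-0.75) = 0.92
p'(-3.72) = -468.42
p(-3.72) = 430.32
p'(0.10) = -0.88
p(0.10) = 0.59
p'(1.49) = 21.55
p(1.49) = 5.82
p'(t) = 9.04*t^3 - 1.14*t^2 - 3.56*t - 0.52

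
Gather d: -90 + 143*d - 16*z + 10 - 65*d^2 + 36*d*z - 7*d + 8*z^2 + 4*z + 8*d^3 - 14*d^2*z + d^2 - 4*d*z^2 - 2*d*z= 8*d^3 + d^2*(-14*z - 64) + d*(-4*z^2 + 34*z + 136) + 8*z^2 - 12*z - 80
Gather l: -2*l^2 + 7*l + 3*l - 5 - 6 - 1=-2*l^2 + 10*l - 12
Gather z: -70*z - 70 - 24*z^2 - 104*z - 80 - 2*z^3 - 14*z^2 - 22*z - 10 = -2*z^3 - 38*z^2 - 196*z - 160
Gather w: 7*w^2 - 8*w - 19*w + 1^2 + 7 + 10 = 7*w^2 - 27*w + 18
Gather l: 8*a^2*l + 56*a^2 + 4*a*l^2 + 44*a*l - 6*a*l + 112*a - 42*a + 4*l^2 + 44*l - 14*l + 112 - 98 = 56*a^2 + 70*a + l^2*(4*a + 4) + l*(8*a^2 + 38*a + 30) + 14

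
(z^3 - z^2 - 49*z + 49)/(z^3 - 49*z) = (z - 1)/z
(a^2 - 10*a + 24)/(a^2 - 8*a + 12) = (a - 4)/(a - 2)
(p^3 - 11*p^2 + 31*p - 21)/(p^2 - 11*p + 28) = (p^2 - 4*p + 3)/(p - 4)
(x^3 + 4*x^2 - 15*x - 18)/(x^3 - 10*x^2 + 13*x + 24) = (x + 6)/(x - 8)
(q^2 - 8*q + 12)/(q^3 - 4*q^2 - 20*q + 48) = 1/(q + 4)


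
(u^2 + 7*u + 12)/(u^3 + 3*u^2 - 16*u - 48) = 1/(u - 4)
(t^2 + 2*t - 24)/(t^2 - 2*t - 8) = (t + 6)/(t + 2)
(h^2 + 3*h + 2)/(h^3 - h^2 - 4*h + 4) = (h + 1)/(h^2 - 3*h + 2)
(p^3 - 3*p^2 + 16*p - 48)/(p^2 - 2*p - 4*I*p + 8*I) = (p^2 + p*(-3 + 4*I) - 12*I)/(p - 2)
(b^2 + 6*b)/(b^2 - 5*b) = (b + 6)/(b - 5)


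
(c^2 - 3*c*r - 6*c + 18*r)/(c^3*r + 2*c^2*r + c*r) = (c^2 - 3*c*r - 6*c + 18*r)/(c*r*(c^2 + 2*c + 1))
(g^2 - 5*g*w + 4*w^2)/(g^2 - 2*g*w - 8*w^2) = (g - w)/(g + 2*w)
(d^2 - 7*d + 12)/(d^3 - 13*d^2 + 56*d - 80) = (d - 3)/(d^2 - 9*d + 20)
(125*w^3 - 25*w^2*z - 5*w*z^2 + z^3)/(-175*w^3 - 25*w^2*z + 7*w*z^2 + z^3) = (-5*w + z)/(7*w + z)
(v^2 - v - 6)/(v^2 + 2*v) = (v - 3)/v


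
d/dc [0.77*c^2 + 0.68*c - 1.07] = 1.54*c + 0.68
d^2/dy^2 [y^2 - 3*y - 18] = 2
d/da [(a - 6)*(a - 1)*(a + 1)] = 3*a^2 - 12*a - 1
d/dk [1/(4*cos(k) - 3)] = 4*sin(k)/(4*cos(k) - 3)^2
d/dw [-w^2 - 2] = -2*w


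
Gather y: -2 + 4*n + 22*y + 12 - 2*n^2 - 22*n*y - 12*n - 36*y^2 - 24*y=-2*n^2 - 8*n - 36*y^2 + y*(-22*n - 2) + 10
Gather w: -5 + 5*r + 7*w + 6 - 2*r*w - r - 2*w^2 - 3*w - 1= 4*r - 2*w^2 + w*(4 - 2*r)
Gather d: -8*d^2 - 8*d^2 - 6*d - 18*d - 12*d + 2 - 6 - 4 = -16*d^2 - 36*d - 8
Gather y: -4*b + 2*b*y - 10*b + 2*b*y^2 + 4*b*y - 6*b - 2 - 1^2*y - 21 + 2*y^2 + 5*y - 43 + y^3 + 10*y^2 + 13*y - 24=-20*b + y^3 + y^2*(2*b + 12) + y*(6*b + 17) - 90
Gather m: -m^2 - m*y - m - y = -m^2 + m*(-y - 1) - y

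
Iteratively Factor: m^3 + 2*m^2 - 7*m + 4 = (m - 1)*(m^2 + 3*m - 4) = (m - 1)^2*(m + 4)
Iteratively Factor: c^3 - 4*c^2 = (c - 4)*(c^2) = c*(c - 4)*(c)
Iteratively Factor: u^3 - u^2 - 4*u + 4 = (u - 1)*(u^2 - 4) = (u - 2)*(u - 1)*(u + 2)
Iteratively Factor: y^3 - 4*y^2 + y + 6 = (y - 3)*(y^2 - y - 2) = (y - 3)*(y + 1)*(y - 2)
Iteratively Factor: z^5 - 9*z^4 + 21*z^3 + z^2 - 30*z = (z - 3)*(z^4 - 6*z^3 + 3*z^2 + 10*z) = (z - 3)*(z + 1)*(z^3 - 7*z^2 + 10*z) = z*(z - 3)*(z + 1)*(z^2 - 7*z + 10) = z*(z - 3)*(z - 2)*(z + 1)*(z - 5)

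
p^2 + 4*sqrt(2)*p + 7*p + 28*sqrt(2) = (p + 7)*(p + 4*sqrt(2))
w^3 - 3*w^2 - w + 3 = (w - 3)*(w - 1)*(w + 1)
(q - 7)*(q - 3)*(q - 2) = q^3 - 12*q^2 + 41*q - 42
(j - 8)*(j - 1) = j^2 - 9*j + 8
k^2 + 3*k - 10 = (k - 2)*(k + 5)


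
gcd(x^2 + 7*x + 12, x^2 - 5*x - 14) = 1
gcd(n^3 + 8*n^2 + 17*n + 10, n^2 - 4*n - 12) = n + 2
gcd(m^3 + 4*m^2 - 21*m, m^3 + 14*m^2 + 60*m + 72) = 1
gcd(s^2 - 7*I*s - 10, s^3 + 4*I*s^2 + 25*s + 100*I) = s - 5*I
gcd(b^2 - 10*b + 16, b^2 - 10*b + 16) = b^2 - 10*b + 16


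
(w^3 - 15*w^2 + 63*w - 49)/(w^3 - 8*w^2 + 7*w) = (w - 7)/w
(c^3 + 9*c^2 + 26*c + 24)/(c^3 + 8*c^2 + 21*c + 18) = (c + 4)/(c + 3)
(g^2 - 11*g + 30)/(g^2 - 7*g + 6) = (g - 5)/(g - 1)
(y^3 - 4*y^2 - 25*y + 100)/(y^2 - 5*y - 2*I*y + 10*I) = (y^2 + y - 20)/(y - 2*I)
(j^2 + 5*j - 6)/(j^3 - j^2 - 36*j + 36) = 1/(j - 6)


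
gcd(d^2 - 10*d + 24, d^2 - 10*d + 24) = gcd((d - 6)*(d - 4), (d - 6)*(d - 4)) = d^2 - 10*d + 24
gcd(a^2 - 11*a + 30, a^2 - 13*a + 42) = a - 6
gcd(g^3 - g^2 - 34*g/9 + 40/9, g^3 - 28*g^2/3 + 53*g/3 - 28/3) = g - 4/3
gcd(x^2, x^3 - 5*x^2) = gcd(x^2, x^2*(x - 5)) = x^2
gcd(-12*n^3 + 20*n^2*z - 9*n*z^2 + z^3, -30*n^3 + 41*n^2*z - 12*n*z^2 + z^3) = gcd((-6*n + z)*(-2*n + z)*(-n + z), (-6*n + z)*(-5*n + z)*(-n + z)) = 6*n^2 - 7*n*z + z^2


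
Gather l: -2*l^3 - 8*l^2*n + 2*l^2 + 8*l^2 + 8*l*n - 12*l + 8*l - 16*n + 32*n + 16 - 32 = -2*l^3 + l^2*(10 - 8*n) + l*(8*n - 4) + 16*n - 16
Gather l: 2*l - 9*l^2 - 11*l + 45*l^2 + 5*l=36*l^2 - 4*l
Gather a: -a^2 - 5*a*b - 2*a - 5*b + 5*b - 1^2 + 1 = -a^2 + a*(-5*b - 2)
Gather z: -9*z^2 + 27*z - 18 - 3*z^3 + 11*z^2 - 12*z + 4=-3*z^3 + 2*z^2 + 15*z - 14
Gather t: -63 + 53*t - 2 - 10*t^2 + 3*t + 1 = -10*t^2 + 56*t - 64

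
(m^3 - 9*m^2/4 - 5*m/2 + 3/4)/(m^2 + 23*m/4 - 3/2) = (m^2 - 2*m - 3)/(m + 6)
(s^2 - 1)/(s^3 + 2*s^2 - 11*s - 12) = (s - 1)/(s^2 + s - 12)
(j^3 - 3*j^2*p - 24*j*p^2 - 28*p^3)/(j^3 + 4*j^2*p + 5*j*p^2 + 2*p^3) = (j^2 - 5*j*p - 14*p^2)/(j^2 + 2*j*p + p^2)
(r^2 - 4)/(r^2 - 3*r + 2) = (r + 2)/(r - 1)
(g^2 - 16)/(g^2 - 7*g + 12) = (g + 4)/(g - 3)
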